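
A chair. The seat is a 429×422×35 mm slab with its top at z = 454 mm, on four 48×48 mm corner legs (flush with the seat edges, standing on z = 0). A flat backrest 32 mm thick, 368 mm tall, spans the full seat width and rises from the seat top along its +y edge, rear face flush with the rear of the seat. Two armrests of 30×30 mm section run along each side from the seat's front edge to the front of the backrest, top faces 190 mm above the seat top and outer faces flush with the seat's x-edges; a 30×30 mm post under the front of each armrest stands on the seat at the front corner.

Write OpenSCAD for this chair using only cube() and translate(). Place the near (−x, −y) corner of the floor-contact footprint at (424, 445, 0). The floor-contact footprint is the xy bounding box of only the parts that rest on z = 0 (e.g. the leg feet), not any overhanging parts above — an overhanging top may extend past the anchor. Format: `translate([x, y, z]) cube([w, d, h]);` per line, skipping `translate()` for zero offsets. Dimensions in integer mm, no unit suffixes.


translate([424, 445, 419]) cube([429, 422, 35]);
translate([424, 445, 0]) cube([48, 48, 419]);
translate([805, 445, 0]) cube([48, 48, 419]);
translate([424, 819, 0]) cube([48, 48, 419]);
translate([805, 819, 0]) cube([48, 48, 419]);
translate([424, 835, 454]) cube([429, 32, 368]);
translate([424, 445, 614]) cube([30, 390, 30]);
translate([823, 445, 614]) cube([30, 390, 30]);
translate([424, 445, 454]) cube([30, 30, 160]);
translate([823, 445, 454]) cube([30, 30, 160]);


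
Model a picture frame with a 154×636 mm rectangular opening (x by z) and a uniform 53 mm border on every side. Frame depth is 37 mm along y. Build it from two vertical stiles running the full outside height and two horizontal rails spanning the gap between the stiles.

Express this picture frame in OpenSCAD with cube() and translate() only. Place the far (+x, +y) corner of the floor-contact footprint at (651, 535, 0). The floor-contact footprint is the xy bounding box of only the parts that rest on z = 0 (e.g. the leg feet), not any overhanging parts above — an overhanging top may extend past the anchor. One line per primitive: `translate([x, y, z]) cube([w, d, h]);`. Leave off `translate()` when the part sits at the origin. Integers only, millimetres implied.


translate([391, 498, 0]) cube([53, 37, 742]);
translate([598, 498, 0]) cube([53, 37, 742]);
translate([444, 498, 0]) cube([154, 37, 53]);
translate([444, 498, 689]) cube([154, 37, 53]);


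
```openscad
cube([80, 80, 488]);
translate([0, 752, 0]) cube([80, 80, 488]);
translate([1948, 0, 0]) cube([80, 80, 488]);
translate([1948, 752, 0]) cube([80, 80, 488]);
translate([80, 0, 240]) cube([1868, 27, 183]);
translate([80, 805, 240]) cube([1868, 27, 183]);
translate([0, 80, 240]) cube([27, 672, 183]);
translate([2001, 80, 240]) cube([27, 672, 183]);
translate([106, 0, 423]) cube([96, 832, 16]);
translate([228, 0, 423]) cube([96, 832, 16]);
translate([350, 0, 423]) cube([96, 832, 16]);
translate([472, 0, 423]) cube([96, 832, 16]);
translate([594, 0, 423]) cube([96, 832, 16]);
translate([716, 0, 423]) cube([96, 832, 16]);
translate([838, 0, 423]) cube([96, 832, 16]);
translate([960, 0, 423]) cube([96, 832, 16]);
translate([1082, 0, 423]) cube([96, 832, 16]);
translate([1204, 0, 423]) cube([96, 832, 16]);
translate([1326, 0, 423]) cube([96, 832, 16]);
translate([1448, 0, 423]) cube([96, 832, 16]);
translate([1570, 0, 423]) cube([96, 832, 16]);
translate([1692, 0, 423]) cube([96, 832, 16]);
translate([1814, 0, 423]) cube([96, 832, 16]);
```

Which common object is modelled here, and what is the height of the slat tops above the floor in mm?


A bed frame. The slat-top height is 439 mm.

Four posts, four rails, and a row of slats — a bed frame. Slats sit on the rails at z = 240 + 183 = 423; with slat thickness 16, the top is 439 mm.


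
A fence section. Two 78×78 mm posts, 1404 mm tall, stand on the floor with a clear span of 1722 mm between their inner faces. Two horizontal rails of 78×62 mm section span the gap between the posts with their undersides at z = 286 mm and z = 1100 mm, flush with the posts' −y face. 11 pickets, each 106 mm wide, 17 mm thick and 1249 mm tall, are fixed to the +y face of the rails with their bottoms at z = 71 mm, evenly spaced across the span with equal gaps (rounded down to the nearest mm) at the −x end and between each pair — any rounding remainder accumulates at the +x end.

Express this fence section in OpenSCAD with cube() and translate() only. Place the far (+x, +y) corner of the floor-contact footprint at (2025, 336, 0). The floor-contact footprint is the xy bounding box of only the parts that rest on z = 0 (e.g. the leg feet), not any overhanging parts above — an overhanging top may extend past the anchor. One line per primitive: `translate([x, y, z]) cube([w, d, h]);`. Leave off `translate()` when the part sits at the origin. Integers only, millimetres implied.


translate([147, 258, 0]) cube([78, 78, 1404]);
translate([1947, 258, 0]) cube([78, 78, 1404]);
translate([225, 258, 286]) cube([1722, 78, 62]);
translate([225, 258, 1100]) cube([1722, 78, 62]);
translate([271, 336, 71]) cube([106, 17, 1249]);
translate([423, 336, 71]) cube([106, 17, 1249]);
translate([575, 336, 71]) cube([106, 17, 1249]);
translate([727, 336, 71]) cube([106, 17, 1249]);
translate([879, 336, 71]) cube([106, 17, 1249]);
translate([1031, 336, 71]) cube([106, 17, 1249]);
translate([1183, 336, 71]) cube([106, 17, 1249]);
translate([1335, 336, 71]) cube([106, 17, 1249]);
translate([1487, 336, 71]) cube([106, 17, 1249]);
translate([1639, 336, 71]) cube([106, 17, 1249]);
translate([1791, 336, 71]) cube([106, 17, 1249]);


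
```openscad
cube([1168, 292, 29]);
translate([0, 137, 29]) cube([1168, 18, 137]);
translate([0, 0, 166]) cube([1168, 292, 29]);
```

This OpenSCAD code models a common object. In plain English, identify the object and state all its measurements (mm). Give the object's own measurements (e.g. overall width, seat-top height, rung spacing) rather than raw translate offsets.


An I-beam lying along x, 1168 mm long. Overall section height 195 mm. Two flanges 292 mm wide (y) and 29 mm thick, one on the floor and one at the top; a web 18 mm thick runs between them, centred on the flange width.


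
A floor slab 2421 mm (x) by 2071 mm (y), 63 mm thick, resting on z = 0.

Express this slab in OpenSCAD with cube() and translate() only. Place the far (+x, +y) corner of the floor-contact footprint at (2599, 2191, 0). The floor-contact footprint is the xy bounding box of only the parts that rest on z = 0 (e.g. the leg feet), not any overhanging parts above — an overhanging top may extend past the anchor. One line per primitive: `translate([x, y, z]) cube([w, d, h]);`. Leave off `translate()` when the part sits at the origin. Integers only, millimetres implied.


translate([178, 120, 0]) cube([2421, 2071, 63]);


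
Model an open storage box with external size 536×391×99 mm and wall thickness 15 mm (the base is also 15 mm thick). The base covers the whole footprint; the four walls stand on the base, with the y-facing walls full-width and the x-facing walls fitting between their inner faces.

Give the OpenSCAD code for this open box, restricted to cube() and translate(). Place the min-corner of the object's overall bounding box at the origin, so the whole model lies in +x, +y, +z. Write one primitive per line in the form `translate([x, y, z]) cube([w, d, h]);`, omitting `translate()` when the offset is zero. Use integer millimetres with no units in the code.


cube([536, 391, 15]);
translate([0, 0, 15]) cube([536, 15, 84]);
translate([0, 376, 15]) cube([536, 15, 84]);
translate([0, 15, 15]) cube([15, 361, 84]);
translate([521, 15, 15]) cube([15, 361, 84]);


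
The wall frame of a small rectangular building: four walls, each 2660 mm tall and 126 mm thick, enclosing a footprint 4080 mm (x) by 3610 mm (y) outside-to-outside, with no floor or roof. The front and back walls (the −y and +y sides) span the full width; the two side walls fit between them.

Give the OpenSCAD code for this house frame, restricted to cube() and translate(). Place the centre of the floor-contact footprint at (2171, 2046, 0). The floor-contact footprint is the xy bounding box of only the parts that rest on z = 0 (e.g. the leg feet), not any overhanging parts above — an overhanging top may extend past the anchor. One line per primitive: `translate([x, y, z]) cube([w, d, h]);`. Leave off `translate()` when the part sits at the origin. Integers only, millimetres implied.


translate([131, 241, 0]) cube([4080, 126, 2660]);
translate([131, 3725, 0]) cube([4080, 126, 2660]);
translate([131, 367, 0]) cube([126, 3358, 2660]);
translate([4085, 367, 0]) cube([126, 3358, 2660]);


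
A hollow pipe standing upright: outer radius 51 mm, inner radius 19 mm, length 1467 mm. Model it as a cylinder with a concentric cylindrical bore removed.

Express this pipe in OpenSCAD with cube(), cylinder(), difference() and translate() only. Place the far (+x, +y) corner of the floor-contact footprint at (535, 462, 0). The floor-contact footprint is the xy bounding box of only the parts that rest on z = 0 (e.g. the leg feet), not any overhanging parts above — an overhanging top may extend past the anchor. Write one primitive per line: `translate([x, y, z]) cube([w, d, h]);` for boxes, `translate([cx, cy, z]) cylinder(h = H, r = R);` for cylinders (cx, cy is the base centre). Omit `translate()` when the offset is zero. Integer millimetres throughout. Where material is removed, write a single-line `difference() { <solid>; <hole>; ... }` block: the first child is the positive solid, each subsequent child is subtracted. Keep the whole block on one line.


difference() { translate([484, 411, 0]) cylinder(h = 1467, r = 51); translate([484, 411, 0]) cylinder(h = 1467, r = 19); }


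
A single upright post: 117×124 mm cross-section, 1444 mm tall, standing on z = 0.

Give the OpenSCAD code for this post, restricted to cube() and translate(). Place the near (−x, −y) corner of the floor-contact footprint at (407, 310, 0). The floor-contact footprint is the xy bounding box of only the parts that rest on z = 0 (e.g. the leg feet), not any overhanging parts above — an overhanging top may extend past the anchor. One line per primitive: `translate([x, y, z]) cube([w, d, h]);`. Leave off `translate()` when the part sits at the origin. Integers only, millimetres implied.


translate([407, 310, 0]) cube([117, 124, 1444]);


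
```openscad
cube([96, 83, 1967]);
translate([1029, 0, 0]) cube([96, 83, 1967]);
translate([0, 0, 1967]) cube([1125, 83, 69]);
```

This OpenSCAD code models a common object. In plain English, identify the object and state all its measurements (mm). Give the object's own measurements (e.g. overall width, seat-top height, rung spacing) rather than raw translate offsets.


A door frame. The clear opening is 933 mm wide and 1967 mm high. Two 96 mm wide jambs, 83 mm deep, stand either side of the opening from the floor to the top of the opening. A 69 mm thick head sits across the top of both jambs, spanning the full outside width of the frame.


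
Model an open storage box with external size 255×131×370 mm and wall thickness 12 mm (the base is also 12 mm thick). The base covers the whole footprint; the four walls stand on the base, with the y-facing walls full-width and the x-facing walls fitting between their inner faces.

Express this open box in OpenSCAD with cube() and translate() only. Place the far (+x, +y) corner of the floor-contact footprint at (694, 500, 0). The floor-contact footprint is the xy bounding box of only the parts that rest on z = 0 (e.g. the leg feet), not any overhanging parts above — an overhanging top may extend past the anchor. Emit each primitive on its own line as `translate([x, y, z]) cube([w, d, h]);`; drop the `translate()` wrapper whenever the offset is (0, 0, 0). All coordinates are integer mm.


translate([439, 369, 0]) cube([255, 131, 12]);
translate([439, 369, 12]) cube([255, 12, 358]);
translate([439, 488, 12]) cube([255, 12, 358]);
translate([439, 381, 12]) cube([12, 107, 358]);
translate([682, 381, 12]) cube([12, 107, 358]);


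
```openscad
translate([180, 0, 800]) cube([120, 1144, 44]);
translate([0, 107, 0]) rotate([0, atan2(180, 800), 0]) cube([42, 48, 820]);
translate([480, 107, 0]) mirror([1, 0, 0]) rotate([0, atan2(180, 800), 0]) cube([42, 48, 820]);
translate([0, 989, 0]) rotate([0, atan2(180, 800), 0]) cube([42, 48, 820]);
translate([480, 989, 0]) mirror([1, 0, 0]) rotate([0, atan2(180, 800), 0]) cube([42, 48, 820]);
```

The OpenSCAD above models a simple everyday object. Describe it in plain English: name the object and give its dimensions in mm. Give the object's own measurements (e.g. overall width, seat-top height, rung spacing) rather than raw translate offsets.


A sawhorse. A 120×1144×44 mm beam (x, y, z) sits on two A-frame leg pairs. Each pair is two raked legs of 42×48 mm section (48 mm along y) splaying symmetrically in x. Each leg rises 800 mm vertically over 180 mm of horizontal reach and is 820 mm long along its own axis. Every leg's outer bottom edge rests on the floor and its outer top edge meets a bottom edge of the beam — the left legs (tilting toward +x) meet the beam's −x bottom edge, the right legs (their mirror images, tilting toward −x) meet its +x bottom edge — so the leg tops tuck under the beam, the beam's underside is 800 mm above the floor, and the feet are 480 mm apart outside-to-outside with the beam centred between them. The two leg pairs are set in 107 mm from either end of the beam.


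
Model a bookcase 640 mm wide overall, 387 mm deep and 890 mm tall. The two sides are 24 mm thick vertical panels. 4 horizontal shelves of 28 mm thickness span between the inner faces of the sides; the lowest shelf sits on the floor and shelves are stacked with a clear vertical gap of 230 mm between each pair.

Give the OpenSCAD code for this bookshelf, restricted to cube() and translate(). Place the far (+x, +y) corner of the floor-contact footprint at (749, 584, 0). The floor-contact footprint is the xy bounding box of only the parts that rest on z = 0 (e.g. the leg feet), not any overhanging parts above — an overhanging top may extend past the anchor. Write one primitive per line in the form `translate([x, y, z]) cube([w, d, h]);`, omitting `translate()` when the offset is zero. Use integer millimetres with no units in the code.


translate([109, 197, 0]) cube([24, 387, 890]);
translate([725, 197, 0]) cube([24, 387, 890]);
translate([133, 197, 0]) cube([592, 387, 28]);
translate([133, 197, 258]) cube([592, 387, 28]);
translate([133, 197, 516]) cube([592, 387, 28]);
translate([133, 197, 774]) cube([592, 387, 28]);


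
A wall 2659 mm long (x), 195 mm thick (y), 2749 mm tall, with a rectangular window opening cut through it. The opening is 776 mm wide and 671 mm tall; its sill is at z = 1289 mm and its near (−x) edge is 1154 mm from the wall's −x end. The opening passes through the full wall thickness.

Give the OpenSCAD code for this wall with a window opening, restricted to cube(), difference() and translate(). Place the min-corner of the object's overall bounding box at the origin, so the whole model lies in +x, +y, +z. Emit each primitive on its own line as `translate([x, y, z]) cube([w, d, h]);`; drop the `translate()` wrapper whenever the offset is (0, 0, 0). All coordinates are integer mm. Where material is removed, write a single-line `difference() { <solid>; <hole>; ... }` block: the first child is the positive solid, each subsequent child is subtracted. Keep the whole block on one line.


difference() { cube([2659, 195, 2749]); translate([1154, 0, 1289]) cube([776, 195, 671]); }


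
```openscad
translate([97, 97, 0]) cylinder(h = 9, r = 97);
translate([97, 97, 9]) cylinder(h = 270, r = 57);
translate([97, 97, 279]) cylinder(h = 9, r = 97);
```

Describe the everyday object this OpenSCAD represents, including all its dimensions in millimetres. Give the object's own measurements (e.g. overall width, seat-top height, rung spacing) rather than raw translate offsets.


A spool: two coaxial disc flanges of radius 97 mm and thickness 9 mm, joined by a core cylinder of radius 57 mm and height 270 mm. The lower flange rests on z = 0 and the three cylinders share a vertical axis.


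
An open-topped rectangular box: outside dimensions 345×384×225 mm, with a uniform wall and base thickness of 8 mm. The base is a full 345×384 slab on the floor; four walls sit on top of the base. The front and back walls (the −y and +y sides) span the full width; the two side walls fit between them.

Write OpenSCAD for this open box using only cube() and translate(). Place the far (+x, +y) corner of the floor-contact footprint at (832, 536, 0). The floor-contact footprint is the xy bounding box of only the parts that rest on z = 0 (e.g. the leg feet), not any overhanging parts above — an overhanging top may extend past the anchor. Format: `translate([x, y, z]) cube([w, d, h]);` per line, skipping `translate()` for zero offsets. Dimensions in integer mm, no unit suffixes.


translate([487, 152, 0]) cube([345, 384, 8]);
translate([487, 152, 8]) cube([345, 8, 217]);
translate([487, 528, 8]) cube([345, 8, 217]);
translate([487, 160, 8]) cube([8, 368, 217]);
translate([824, 160, 8]) cube([8, 368, 217]);


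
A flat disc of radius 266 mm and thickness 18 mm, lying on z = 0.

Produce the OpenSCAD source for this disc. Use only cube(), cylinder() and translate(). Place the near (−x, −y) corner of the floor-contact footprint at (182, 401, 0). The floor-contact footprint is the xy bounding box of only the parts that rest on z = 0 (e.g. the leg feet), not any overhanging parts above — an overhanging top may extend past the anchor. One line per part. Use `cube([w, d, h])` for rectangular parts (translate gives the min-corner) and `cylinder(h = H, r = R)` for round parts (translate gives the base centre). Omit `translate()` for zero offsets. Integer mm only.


translate([448, 667, 0]) cylinder(h = 18, r = 266);


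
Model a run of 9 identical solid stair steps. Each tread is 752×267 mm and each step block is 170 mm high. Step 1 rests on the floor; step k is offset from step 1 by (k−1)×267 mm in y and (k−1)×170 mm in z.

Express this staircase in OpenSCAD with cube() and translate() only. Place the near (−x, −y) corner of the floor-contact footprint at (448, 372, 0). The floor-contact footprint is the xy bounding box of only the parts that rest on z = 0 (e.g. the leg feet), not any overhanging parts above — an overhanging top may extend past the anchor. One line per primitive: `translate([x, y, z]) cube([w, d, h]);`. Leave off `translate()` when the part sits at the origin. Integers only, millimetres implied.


translate([448, 372, 0]) cube([752, 267, 170]);
translate([448, 639, 170]) cube([752, 267, 170]);
translate([448, 906, 340]) cube([752, 267, 170]);
translate([448, 1173, 510]) cube([752, 267, 170]);
translate([448, 1440, 680]) cube([752, 267, 170]);
translate([448, 1707, 850]) cube([752, 267, 170]);
translate([448, 1974, 1020]) cube([752, 267, 170]);
translate([448, 2241, 1190]) cube([752, 267, 170]);
translate([448, 2508, 1360]) cube([752, 267, 170]);


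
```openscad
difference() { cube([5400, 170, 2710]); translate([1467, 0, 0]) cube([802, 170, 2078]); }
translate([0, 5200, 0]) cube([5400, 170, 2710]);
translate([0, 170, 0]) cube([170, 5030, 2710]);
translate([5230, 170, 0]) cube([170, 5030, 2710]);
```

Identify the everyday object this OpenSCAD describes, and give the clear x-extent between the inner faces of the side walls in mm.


A single room. The interior width is 5060 mm.

Four walls enclosing a rectangle with a door in the front wall — a room. Outside width 5400 minus two 170 mm walls gives 5060 mm.


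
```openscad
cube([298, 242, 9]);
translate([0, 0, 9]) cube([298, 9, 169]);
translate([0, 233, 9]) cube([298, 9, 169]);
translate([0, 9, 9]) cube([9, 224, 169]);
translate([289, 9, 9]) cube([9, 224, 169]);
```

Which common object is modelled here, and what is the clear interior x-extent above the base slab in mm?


An open box. The internal width is 280 mm.

A 298×242 base slab with four walls standing on it — an open box. The base is 298 mm wide and the walls are 9 mm thick, so the internal width is 298 − 2 × 9 = 280 mm.


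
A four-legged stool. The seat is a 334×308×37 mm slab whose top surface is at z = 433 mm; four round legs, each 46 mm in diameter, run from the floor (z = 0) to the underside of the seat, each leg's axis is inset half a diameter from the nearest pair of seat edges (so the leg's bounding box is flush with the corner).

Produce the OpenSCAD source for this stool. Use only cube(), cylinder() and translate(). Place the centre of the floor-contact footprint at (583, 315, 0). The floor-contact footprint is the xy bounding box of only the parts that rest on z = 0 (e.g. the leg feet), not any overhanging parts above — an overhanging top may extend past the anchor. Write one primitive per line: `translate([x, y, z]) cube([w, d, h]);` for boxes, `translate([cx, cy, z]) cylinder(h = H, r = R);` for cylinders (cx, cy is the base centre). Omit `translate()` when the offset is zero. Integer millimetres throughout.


translate([416, 161, 396]) cube([334, 308, 37]);
translate([439, 184, 0]) cylinder(h = 396, r = 23);
translate([727, 184, 0]) cylinder(h = 396, r = 23);
translate([439, 446, 0]) cylinder(h = 396, r = 23);
translate([727, 446, 0]) cylinder(h = 396, r = 23);


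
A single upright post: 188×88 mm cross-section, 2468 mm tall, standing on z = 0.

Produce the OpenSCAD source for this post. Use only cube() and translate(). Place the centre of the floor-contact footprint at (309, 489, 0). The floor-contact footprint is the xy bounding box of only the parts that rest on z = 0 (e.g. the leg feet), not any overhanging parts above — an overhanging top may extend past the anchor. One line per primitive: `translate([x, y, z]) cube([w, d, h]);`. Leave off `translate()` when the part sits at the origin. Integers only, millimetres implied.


translate([215, 445, 0]) cube([188, 88, 2468]);


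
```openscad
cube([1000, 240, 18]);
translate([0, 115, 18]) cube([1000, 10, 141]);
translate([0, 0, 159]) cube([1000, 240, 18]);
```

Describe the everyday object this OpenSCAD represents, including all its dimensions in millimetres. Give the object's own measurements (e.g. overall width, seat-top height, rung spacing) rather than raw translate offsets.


An I-beam lying along x, 1000 mm long. Overall section height 177 mm. Two flanges 240 mm wide (y) and 18 mm thick, one on the floor and one at the top; a web 10 mm thick runs between them, centred on the flange width.


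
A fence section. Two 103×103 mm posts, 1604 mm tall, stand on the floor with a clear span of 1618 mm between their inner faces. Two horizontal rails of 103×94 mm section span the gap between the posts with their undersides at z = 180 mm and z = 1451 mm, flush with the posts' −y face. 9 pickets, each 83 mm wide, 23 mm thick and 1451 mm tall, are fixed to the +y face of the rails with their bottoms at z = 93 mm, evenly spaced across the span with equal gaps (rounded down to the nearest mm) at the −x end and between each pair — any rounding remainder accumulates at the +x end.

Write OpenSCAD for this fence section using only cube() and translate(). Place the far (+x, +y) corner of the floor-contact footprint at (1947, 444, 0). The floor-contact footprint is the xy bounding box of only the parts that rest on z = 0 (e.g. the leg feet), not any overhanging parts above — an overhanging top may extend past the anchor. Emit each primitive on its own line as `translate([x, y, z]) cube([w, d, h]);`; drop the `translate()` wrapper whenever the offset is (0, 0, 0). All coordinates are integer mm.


translate([123, 341, 0]) cube([103, 103, 1604]);
translate([1844, 341, 0]) cube([103, 103, 1604]);
translate([226, 341, 180]) cube([1618, 103, 94]);
translate([226, 341, 1451]) cube([1618, 103, 94]);
translate([313, 444, 93]) cube([83, 23, 1451]);
translate([483, 444, 93]) cube([83, 23, 1451]);
translate([653, 444, 93]) cube([83, 23, 1451]);
translate([823, 444, 93]) cube([83, 23, 1451]);
translate([993, 444, 93]) cube([83, 23, 1451]);
translate([1163, 444, 93]) cube([83, 23, 1451]);
translate([1333, 444, 93]) cube([83, 23, 1451]);
translate([1503, 444, 93]) cube([83, 23, 1451]);
translate([1673, 444, 93]) cube([83, 23, 1451]);


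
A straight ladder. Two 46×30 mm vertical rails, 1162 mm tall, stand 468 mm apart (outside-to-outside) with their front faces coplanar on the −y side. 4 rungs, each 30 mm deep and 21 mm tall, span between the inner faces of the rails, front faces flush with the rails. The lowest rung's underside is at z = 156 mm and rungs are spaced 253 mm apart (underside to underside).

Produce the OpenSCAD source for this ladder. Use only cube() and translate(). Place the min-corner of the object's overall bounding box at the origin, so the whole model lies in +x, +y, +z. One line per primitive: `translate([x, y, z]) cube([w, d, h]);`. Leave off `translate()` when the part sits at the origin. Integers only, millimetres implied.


cube([46, 30, 1162]);
translate([422, 0, 0]) cube([46, 30, 1162]);
translate([46, 0, 156]) cube([376, 30, 21]);
translate([46, 0, 409]) cube([376, 30, 21]);
translate([46, 0, 662]) cube([376, 30, 21]);
translate([46, 0, 915]) cube([376, 30, 21]);


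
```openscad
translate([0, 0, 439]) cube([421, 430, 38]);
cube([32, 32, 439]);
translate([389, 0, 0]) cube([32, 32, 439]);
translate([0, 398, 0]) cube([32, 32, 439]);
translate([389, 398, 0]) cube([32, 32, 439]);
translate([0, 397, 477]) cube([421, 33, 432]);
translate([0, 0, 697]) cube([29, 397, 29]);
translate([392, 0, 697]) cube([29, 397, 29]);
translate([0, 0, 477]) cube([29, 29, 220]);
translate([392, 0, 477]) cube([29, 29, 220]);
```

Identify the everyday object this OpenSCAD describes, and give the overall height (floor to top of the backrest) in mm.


A chair. The overall height is 909 mm.

A slab on four corner posts with a tall panel at the back — a chair. The seat slab sits at z = 439 with thickness 38, and the 432 mm backrest starts at the seat top, so the overall height is 439 + 38 + 432 = 909 mm.


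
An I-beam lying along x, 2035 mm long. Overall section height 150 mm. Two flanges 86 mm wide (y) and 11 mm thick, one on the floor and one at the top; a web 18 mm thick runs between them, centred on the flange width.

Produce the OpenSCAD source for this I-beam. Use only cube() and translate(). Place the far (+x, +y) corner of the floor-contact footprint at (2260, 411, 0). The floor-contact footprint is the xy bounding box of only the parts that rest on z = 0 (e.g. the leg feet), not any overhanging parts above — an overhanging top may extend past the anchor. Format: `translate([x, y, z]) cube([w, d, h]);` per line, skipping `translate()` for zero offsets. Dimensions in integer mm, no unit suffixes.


translate([225, 325, 0]) cube([2035, 86, 11]);
translate([225, 359, 11]) cube([2035, 18, 128]);
translate([225, 325, 139]) cube([2035, 86, 11]);


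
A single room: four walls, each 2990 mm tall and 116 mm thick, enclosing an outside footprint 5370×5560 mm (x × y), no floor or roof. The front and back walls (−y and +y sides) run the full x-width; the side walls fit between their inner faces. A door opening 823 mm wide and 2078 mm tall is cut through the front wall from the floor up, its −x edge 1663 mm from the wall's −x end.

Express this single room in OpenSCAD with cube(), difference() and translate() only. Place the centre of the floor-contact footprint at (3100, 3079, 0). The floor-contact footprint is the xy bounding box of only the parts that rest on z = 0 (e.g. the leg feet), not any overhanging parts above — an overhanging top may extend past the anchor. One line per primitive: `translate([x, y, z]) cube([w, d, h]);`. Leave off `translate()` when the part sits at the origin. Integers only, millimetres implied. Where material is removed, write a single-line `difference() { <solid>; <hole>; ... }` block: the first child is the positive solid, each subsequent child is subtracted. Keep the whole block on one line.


difference() { translate([415, 299, 0]) cube([5370, 116, 2990]); translate([2078, 299, 0]) cube([823, 116, 2078]); }
translate([415, 5743, 0]) cube([5370, 116, 2990]);
translate([415, 415, 0]) cube([116, 5328, 2990]);
translate([5669, 415, 0]) cube([116, 5328, 2990]);


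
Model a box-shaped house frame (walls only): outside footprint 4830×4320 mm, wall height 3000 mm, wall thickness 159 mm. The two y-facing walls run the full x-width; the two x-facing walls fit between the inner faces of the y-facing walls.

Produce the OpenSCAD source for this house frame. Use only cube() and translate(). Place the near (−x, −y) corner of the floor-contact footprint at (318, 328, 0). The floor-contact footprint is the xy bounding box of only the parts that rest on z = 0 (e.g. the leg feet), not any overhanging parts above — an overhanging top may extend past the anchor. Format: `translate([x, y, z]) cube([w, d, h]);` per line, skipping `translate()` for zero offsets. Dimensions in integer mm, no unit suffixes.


translate([318, 328, 0]) cube([4830, 159, 3000]);
translate([318, 4489, 0]) cube([4830, 159, 3000]);
translate([318, 487, 0]) cube([159, 4002, 3000]);
translate([4989, 487, 0]) cube([159, 4002, 3000]);


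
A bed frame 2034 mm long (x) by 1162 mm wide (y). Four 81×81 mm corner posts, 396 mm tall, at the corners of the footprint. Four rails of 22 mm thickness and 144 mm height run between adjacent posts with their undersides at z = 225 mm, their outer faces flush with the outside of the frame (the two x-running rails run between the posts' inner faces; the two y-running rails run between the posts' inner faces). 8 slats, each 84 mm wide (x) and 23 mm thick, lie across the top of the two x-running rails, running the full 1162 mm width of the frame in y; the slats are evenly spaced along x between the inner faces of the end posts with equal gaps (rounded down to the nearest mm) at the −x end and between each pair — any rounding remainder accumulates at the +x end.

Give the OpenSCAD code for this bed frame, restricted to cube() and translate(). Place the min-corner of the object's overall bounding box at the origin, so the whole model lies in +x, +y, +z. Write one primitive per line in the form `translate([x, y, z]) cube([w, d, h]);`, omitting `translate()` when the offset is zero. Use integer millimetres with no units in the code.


cube([81, 81, 396]);
translate([0, 1081, 0]) cube([81, 81, 396]);
translate([1953, 0, 0]) cube([81, 81, 396]);
translate([1953, 1081, 0]) cube([81, 81, 396]);
translate([81, 0, 225]) cube([1872, 22, 144]);
translate([81, 1140, 225]) cube([1872, 22, 144]);
translate([0, 81, 225]) cube([22, 1000, 144]);
translate([2012, 81, 225]) cube([22, 1000, 144]);
translate([214, 0, 369]) cube([84, 1162, 23]);
translate([431, 0, 369]) cube([84, 1162, 23]);
translate([648, 0, 369]) cube([84, 1162, 23]);
translate([865, 0, 369]) cube([84, 1162, 23]);
translate([1082, 0, 369]) cube([84, 1162, 23]);
translate([1299, 0, 369]) cube([84, 1162, 23]);
translate([1516, 0, 369]) cube([84, 1162, 23]);
translate([1733, 0, 369]) cube([84, 1162, 23]);


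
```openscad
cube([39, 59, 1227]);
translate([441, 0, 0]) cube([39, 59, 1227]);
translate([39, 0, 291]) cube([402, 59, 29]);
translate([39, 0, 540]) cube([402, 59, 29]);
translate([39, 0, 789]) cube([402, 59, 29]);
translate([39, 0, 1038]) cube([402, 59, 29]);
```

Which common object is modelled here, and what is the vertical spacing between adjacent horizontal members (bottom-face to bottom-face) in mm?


A ladder. The rung spacing is 249 mm.

Two tall 39×59 posts with 4 short bars between them — a ladder. Adjacent rungs sit at z = 291 and z = 540, so the spacing is 540 − 291 = 249 mm.


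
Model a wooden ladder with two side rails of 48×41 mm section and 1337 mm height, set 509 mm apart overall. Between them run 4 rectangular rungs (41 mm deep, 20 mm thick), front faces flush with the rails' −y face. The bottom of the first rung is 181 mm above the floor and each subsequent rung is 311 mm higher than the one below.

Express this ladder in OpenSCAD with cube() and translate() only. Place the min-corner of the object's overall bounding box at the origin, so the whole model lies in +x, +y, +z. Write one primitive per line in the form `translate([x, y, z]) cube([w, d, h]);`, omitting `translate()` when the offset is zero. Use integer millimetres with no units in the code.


cube([48, 41, 1337]);
translate([461, 0, 0]) cube([48, 41, 1337]);
translate([48, 0, 181]) cube([413, 41, 20]);
translate([48, 0, 492]) cube([413, 41, 20]);
translate([48, 0, 803]) cube([413, 41, 20]);
translate([48, 0, 1114]) cube([413, 41, 20]);


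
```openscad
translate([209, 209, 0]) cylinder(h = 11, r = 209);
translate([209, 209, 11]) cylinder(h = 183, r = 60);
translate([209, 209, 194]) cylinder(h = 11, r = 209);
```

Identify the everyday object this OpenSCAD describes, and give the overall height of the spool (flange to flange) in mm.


A spool. The overall height is 205 mm.

Three coaxial cylinders, large–small–large — a spool. Two 11 mm flanges and a 183 mm core give 11 + 183 + 11 = 205 mm.


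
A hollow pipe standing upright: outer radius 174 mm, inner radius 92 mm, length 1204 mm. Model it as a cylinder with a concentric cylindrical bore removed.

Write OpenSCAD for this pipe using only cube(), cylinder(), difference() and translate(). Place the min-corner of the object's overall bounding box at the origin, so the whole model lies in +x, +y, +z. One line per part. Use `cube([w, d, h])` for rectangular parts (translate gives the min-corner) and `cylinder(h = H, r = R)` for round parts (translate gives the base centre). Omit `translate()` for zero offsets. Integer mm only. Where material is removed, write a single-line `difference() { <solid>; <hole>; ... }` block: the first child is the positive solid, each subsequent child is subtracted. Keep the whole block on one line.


difference() { translate([174, 174, 0]) cylinder(h = 1204, r = 174); translate([174, 174, 0]) cylinder(h = 1204, r = 92); }


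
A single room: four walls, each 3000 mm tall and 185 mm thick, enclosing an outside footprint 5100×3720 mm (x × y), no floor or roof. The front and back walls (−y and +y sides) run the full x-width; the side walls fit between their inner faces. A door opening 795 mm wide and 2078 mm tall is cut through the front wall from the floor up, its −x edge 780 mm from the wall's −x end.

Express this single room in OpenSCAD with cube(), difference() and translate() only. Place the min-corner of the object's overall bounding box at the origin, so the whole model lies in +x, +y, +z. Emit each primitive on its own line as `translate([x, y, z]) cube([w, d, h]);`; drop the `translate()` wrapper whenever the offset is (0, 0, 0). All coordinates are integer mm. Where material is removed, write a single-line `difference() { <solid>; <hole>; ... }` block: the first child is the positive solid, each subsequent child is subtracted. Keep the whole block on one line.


difference() { cube([5100, 185, 3000]); translate([780, 0, 0]) cube([795, 185, 2078]); }
translate([0, 3535, 0]) cube([5100, 185, 3000]);
translate([0, 185, 0]) cube([185, 3350, 3000]);
translate([4915, 185, 0]) cube([185, 3350, 3000]);


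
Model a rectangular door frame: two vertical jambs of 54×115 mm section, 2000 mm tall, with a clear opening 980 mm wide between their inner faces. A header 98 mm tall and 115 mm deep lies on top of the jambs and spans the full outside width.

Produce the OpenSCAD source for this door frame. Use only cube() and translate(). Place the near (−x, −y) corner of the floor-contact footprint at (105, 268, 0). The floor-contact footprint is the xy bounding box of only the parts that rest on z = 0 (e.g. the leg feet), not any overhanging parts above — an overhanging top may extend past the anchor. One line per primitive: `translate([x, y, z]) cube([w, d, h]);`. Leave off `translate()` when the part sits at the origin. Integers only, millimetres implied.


translate([105, 268, 0]) cube([54, 115, 2000]);
translate([1139, 268, 0]) cube([54, 115, 2000]);
translate([105, 268, 2000]) cube([1088, 115, 98]);


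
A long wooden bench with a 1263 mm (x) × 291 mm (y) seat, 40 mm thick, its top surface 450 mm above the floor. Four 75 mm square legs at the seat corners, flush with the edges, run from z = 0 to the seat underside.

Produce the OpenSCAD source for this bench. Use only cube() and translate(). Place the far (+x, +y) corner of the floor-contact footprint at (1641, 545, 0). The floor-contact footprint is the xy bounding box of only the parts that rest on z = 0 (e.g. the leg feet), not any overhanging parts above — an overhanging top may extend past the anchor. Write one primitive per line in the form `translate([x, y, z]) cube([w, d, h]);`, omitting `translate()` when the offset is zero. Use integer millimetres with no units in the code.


// leg_h = 450 − 40 = 410
translate([378, 254, 410]) cube([1263, 291, 40]);
translate([378, 254, 0]) cube([75, 75, 410]);
translate([378, 470, 0]) cube([75, 75, 410]);
translate([1566, 254, 0]) cube([75, 75, 410]);
translate([1566, 470, 0]) cube([75, 75, 410]);


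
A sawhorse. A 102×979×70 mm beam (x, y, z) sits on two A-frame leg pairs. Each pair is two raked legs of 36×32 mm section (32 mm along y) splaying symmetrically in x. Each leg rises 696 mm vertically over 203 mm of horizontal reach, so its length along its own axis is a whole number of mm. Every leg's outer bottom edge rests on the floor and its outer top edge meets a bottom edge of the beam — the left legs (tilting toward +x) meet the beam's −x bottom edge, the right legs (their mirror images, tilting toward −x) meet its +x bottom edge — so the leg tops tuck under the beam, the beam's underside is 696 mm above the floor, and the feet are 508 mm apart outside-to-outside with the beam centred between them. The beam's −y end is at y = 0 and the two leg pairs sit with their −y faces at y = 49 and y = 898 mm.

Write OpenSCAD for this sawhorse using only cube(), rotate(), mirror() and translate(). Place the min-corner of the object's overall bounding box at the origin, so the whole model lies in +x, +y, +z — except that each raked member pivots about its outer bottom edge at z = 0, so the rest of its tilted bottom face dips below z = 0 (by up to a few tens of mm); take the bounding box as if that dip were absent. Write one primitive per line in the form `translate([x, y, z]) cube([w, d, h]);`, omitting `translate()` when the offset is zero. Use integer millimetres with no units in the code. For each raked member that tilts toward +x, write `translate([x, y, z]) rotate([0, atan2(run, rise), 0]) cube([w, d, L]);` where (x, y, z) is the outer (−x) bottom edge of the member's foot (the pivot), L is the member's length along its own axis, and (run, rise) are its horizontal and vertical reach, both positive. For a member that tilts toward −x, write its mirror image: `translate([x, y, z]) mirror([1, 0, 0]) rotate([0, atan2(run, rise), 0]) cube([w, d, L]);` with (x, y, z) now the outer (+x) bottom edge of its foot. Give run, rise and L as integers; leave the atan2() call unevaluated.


translate([203, 0, 696]) cube([102, 979, 70]);
translate([0, 49, 0]) rotate([0, atan2(203, 696), 0]) cube([36, 32, 725]);
translate([508, 49, 0]) mirror([1, 0, 0]) rotate([0, atan2(203, 696), 0]) cube([36, 32, 725]);
translate([0, 898, 0]) rotate([0, atan2(203, 696), 0]) cube([36, 32, 725]);
translate([508, 898, 0]) mirror([1, 0, 0]) rotate([0, atan2(203, 696), 0]) cube([36, 32, 725]);


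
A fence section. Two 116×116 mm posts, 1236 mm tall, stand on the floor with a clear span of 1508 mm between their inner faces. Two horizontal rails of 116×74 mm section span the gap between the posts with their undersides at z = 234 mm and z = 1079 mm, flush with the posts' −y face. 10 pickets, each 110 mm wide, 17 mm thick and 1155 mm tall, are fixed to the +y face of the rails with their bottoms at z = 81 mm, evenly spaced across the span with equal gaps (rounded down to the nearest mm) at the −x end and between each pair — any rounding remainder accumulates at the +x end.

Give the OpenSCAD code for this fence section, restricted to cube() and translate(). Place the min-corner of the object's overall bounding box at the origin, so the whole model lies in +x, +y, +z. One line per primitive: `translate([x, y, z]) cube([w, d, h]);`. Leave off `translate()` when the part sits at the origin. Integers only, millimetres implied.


cube([116, 116, 1236]);
translate([1624, 0, 0]) cube([116, 116, 1236]);
translate([116, 0, 234]) cube([1508, 116, 74]);
translate([116, 0, 1079]) cube([1508, 116, 74]);
translate([153, 116, 81]) cube([110, 17, 1155]);
translate([300, 116, 81]) cube([110, 17, 1155]);
translate([447, 116, 81]) cube([110, 17, 1155]);
translate([594, 116, 81]) cube([110, 17, 1155]);
translate([741, 116, 81]) cube([110, 17, 1155]);
translate([888, 116, 81]) cube([110, 17, 1155]);
translate([1035, 116, 81]) cube([110, 17, 1155]);
translate([1182, 116, 81]) cube([110, 17, 1155]);
translate([1329, 116, 81]) cube([110, 17, 1155]);
translate([1476, 116, 81]) cube([110, 17, 1155]);
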